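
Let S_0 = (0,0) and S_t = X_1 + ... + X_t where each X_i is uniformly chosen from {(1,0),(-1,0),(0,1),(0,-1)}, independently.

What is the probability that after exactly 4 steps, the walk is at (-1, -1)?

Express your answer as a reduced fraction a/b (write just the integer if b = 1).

Let h be the number of horizontal steps (so 4-h are vertical). To end at (-1,-1) need (h-1)/2 right-steps and ((4-h)-1)/2 up-steps.
Sum over h with 1 ≤ h ≤ 3, h ≡ 1 (mod 2), 4-h ≡ 1 (mod 2):
h=1: C(4,1)·C(1,0)·C(3,1) = 4·1·3 = 12
h=3: C(4,3)·C(3,1)·C(1,0) = 4·3·1 = 12
Total favorable: 24
Total paths: 4^4 = 256
P = 24/256 = 3/32

Answer: 3/32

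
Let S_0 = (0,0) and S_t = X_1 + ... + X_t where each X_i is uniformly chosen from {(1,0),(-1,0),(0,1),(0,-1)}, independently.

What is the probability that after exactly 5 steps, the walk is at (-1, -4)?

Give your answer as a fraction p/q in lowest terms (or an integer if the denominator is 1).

Let h be the number of horizontal steps (so 5-h are vertical). To end at (-1,-4) need (h-1)/2 right-steps and ((5-h)-4)/2 up-steps.
Sum over h with 1 ≤ h ≤ 1, h ≡ 1 (mod 2), 5-h ≡ 0 (mod 2):
h=1: C(5,1)·C(1,0)·C(4,0) = 5·1·1 = 5
Total favorable: 5
Total paths: 4^5 = 1024
P = 5/1024 = 5/1024

Answer: 5/1024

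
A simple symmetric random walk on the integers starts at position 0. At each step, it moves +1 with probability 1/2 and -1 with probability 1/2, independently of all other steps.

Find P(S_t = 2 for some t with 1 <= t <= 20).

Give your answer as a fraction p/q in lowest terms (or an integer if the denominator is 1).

Answer: 173965/262144

Derivation:
Count via complement. Let g(t,s) = #length-t paths at position s with S_1..S_t all ≠ 2.
g(t,s) = g(t-1,s-1) + g(t-1,s+1) for s ≠ 2; g(t,2) = 0.
t=0: g(0,0)=1
t=1: g(1,-1)=1 g(1,1)=1
t=2: g(2,-2)=1 g(2,0)=2
t=3: g(3,-3)=1 g(3,-1)=3 g(3,1)=2
t=4: g(4,-4)=1 g(4,-2)=4 g(4,0)=5
t=5: g(5,-5)=1 g(5,-3)=5 g(5,-1)=9 g(5,1)=5
t=6: g(6,-6)=1 g(6,-4)=6 g(6,-2)=14 g(6,0)=14
t=7: g(7,-7)=1 g(7,-5)=7 g(7,-3)=20 g(7,-1)=28 g(7,1)=14
t=8: g(8,-8)=1 g(8,-6)=8 g(8,-4)=27 g(8,-2)=48 g(8,0)=42
t=9: g(9,-9)=1 g(9,-7)=9 g(9,-5)=35 g(9,-3)=75 g(9,-1)=90 g(9,1)=42
t=10: g(10,-10)=1 g(10,-8)=10 g(10,-6)=44 g(10,-4)=110 g(10,-2)=165 g(10,0)=132
t=11: g(11,-11)=1 g(11,-9)=11 g(11,-7)=54 g(11,-5)=154 g(11,-3)=275 g(11,-1)=297 g(11,1)=132
t=12: g(12,-12)=1 g(12,-10)=12 g(12,-8)=65 g(12,-6)=208 g(12,-4)=429 g(12,-2)=572 g(12,0)=429
t=13: g(13,-13)=1 g(13,-11)=13 g(13,-9)=77 g(13,-7)=273 g(13,-5)=637 g(13,-3)=1001 g(13,-1)=1001 g(13,1)=429
t=14: g(14,-14)=1 g(14,-12)=14 g(14,-10)=90 g(14,-8)=350 g(14,-6)=910 g(14,-4)=1638 g(14,-2)=2002 g(14,0)=1430
t=15: g(15,-15)=1 g(15,-13)=15 g(15,-11)=104 g(15,-9)=440 g(15,-7)=1260 g(15,-5)=2548 g(15,-3)=3640 g(15,-1)=3432 g(15,1)=1430
t=16: g(16,-16)=1 g(16,-14)=16 g(16,-12)=119 g(16,-10)=544 g(16,-8)=1700 g(16,-6)=3808 g(16,-4)=6188 g(16,-2)=7072 g(16,0)=4862
t=17: g(17,-17)=1 g(17,-15)=17 g(17,-13)=135 g(17,-11)=663 g(17,-9)=2244 g(17,-7)=5508 g(17,-5)=9996 g(17,-3)=13260 g(17,-1)=11934 g(17,1)=4862
t=18: g(18,-18)=1 g(18,-16)=18 g(18,-14)=152 g(18,-12)=798 g(18,-10)=2907 g(18,-8)=7752 g(18,-6)=15504 g(18,-4)=23256 g(18,-2)=25194 g(18,0)=16796
t=19: g(19,-19)=1 g(19,-17)=19 g(19,-15)=170 g(19,-13)=950 g(19,-11)=3705 g(19,-9)=10659 g(19,-7)=23256 g(19,-5)=38760 g(19,-3)=48450 g(19,-1)=41990 g(19,1)=16796
t=20: g(20,-20)=1 g(20,-18)=20 g(20,-16)=189 g(20,-14)=1120 g(20,-12)=4655 g(20,-10)=14364 g(20,-8)=33915 g(20,-6)=62016 g(20,-4)=87210 g(20,-2)=90440 g(20,0)=58786
Paths never hitting 2: Σ_s g(20,s) = 352716
Paths hitting 2: 2^20 - 352716 = 695860
P = 695860/1048576 = 173965/262144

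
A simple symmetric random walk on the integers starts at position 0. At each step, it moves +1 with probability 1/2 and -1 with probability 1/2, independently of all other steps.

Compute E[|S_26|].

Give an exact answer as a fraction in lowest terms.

Answer: 16900975/4194304

Derivation:
S_26 takes values m ≡ 0 (mod 2) with |m| ≤ 26; P(S_26=m) = C(26,(26+m)/2)/2^26.
Total paths: 2^26 = 67108864
Distribution: P(S=-26)=1/67108864, P(S=-24)=26/67108864, P(S=-22)=325/67108864, P(S=-20)=2600/67108864, P(S=-18)=14950/67108864, P(S=-16)=65780/67108864, P(S=-14)=230230/67108864, P(S=-12)=657800/67108864, P(S=-10)=1562275/67108864, P(S=-8)=3124550/67108864, P(S=-6)=5311735/67108864, P(S=-4)=7726160/67108864, P(S=-2)=9657700/67108864, P(S=0)=10400600/67108864, P(S=2)=9657700/67108864, P(S=4)=7726160/67108864, P(S=6)=5311735/67108864, P(S=8)=3124550/67108864, P(S=10)=1562275/67108864, P(S=12)=657800/67108864, P(S=14)=230230/67108864, P(S=16)=65780/67108864, P(S=18)=14950/67108864, P(S=20)=2600/67108864, P(S=22)=325/67108864, P(S=24)=26/67108864, P(S=26)=1/67108864
E[|S_26|] = Σ_m |m|·P(S_26=m) = 270415600/67108864 = 16900975/4194304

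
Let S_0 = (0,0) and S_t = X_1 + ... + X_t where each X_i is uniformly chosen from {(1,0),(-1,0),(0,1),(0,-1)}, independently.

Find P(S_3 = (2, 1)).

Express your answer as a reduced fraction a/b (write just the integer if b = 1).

Answer: 3/64

Derivation:
Let h be the number of horizontal steps (so 3-h are vertical). To end at (2,1) need (h+2)/2 right-steps and ((3-h)+1)/2 up-steps.
Sum over h with 2 ≤ h ≤ 2, h ≡ 0 (mod 2), 3-h ≡ 1 (mod 2):
h=2: C(3,2)·C(2,2)·C(1,1) = 3·1·1 = 3
Total favorable: 3
Total paths: 4^3 = 64
P = 3/64 = 3/64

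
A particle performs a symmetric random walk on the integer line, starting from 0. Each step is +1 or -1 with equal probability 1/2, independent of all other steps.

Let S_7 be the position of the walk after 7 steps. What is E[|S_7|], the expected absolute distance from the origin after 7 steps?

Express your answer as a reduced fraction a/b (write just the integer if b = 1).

Answer: 35/16

Derivation:
S_7 takes values m ≡ 1 (mod 2) with |m| ≤ 7; P(S_7=m) = C(7,(7+m)/2)/2^7.
Total paths: 2^7 = 128
Distribution: P(S=-7)=1/128, P(S=-5)=7/128, P(S=-3)=21/128, P(S=-1)=35/128, P(S=1)=35/128, P(S=3)=21/128, P(S=5)=7/128, P(S=7)=1/128
E[|S_7|] = Σ_m |m|·P(S_7=m) = 280/128 = 35/16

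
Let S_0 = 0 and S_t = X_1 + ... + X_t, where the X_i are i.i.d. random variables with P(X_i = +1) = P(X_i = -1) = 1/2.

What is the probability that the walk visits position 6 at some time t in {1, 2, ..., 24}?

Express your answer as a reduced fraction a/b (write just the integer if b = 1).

Count via complement. Let g(t,s) = #length-t paths at position s with S_1..S_t all ≠ 6.
g(t,s) = g(t-1,s-1) + g(t-1,s+1) for s ≠ 6; g(t,6) = 0.
t=0: g(0,0)=1
t=1: g(1,-1)=1 g(1,1)=1
t=2: g(2,-2)=1 g(2,0)=2 g(2,2)=1
t=3: g(3,-3)=1 g(3,-1)=3 g(3,1)=3 g(3,3)=1
t=4: g(4,-4)=1 g(4,-2)=4 g(4,0)=6 g(4,2)=4 g(4,4)=1
t=5: g(5,-5)=1 g(5,-3)=5 g(5,-1)=10 g(5,1)=10 g(5,3)=5 g(5,5)=1
t=6: g(6,-6)=1 g(6,-4)=6 g(6,-2)=15 g(6,0)=20 g(6,2)=15 g(6,4)=6
t=7: g(7,-7)=1 g(7,-5)=7 g(7,-3)=21 g(7,-1)=35 g(7,1)=35 g(7,3)=21 g(7,5)=6
t=8: g(8,-8)=1 g(8,-6)=8 g(8,-4)=28 g(8,-2)=56 g(8,0)=70 g(8,2)=56 g(8,4)=27
t=9: g(9,-9)=1 g(9,-7)=9 g(9,-5)=36 g(9,-3)=84 g(9,-1)=126 g(9,1)=126 g(9,3)=83 g(9,5)=27
t=10: g(10,-10)=1 g(10,-8)=10 g(10,-6)=45 g(10,-4)=120 g(10,-2)=210 g(10,0)=252 g(10,2)=209 g(10,4)=110
t=11: g(11,-11)=1 g(11,-9)=11 g(11,-7)=55 g(11,-5)=165 g(11,-3)=330 g(11,-1)=462 g(11,1)=461 g(11,3)=319 g(11,5)=110
t=12: g(12,-12)=1 g(12,-10)=12 g(12,-8)=66 g(12,-6)=220 g(12,-4)=495 g(12,-2)=792 g(12,0)=923 g(12,2)=780 g(12,4)=429
t=13: g(13,-13)=1 g(13,-11)=13 g(13,-9)=78 g(13,-7)=286 g(13,-5)=715 g(13,-3)=1287 g(13,-1)=1715 g(13,1)=1703 g(13,3)=1209 g(13,5)=429
t=14: g(14,-14)=1 g(14,-12)=14 g(14,-10)=91 g(14,-8)=364 g(14,-6)=1001 g(14,-4)=2002 g(14,-2)=3002 g(14,0)=3418 g(14,2)=2912 g(14,4)=1638
t=15: g(15,-15)=1 g(15,-13)=15 g(15,-11)=105 g(15,-9)=455 g(15,-7)=1365 g(15,-5)=3003 g(15,-3)=5004 g(15,-1)=6420 g(15,1)=6330 g(15,3)=4550 g(15,5)=1638
t=16: g(16,-16)=1 g(16,-14)=16 g(16,-12)=120 g(16,-10)=560 g(16,-8)=1820 g(16,-6)=4368 g(16,-4)=8007 g(16,-2)=11424 g(16,0)=12750 g(16,2)=10880 g(16,4)=6188
t=17: g(17,-17)=1 g(17,-15)=17 g(17,-13)=136 g(17,-11)=680 g(17,-9)=2380 g(17,-7)=6188 g(17,-5)=12375 g(17,-3)=19431 g(17,-1)=24174 g(17,1)=23630 g(17,3)=17068 g(17,5)=6188
t=18: g(18,-18)=1 g(18,-16)=18 g(18,-14)=153 g(18,-12)=816 g(18,-10)=3060 g(18,-8)=8568 g(18,-6)=18563 g(18,-4)=31806 g(18,-2)=43605 g(18,0)=47804 g(18,2)=40698 g(18,4)=23256
t=19: g(19,-19)=1 g(19,-17)=19 g(19,-15)=171 g(19,-13)=969 g(19,-11)=3876 g(19,-9)=11628 g(19,-7)=27131 g(19,-5)=50369 g(19,-3)=75411 g(19,-1)=91409 g(19,1)=88502 g(19,3)=63954 g(19,5)=23256
t=20: g(20,-20)=1 g(20,-18)=20 g(20,-16)=190 g(20,-14)=1140 g(20,-12)=4845 g(20,-10)=15504 g(20,-8)=38759 g(20,-6)=77500 g(20,-4)=125780 g(20,-2)=166820 g(20,0)=179911 g(20,2)=152456 g(20,4)=87210
t=21: g(21,-21)=1 g(21,-19)=21 g(21,-17)=210 g(21,-15)=1330 g(21,-13)=5985 g(21,-11)=20349 g(21,-9)=54263 g(21,-7)=116259 g(21,-5)=203280 g(21,-3)=292600 g(21,-1)=346731 g(21,1)=332367 g(21,3)=239666 g(21,5)=87210
t=22: g(22,-22)=1 g(22,-20)=22 g(22,-18)=231 g(22,-16)=1540 g(22,-14)=7315 g(22,-12)=26334 g(22,-10)=74612 g(22,-8)=170522 g(22,-6)=319539 g(22,-4)=495880 g(22,-2)=639331 g(22,0)=679098 g(22,2)=572033 g(22,4)=326876
t=23: g(23,-23)=1 g(23,-21)=23 g(23,-19)=253 g(23,-17)=1771 g(23,-15)=8855 g(23,-13)=33649 g(23,-11)=100946 g(23,-9)=245134 g(23,-7)=490061 g(23,-5)=815419 g(23,-3)=1135211 g(23,-1)=1318429 g(23,1)=1251131 g(23,3)=898909 g(23,5)=326876
t=24: g(24,-24)=1 g(24,-22)=24 g(24,-20)=276 g(24,-18)=2024 g(24,-16)=10626 g(24,-14)=42504 g(24,-12)=134595 g(24,-10)=346080 g(24,-8)=735195 g(24,-6)=1305480 g(24,-4)=1950630 g(24,-2)=2453640 g(24,0)=2569560 g(24,2)=2150040 g(24,4)=1225785
Paths never hitting 6: Σ_s g(24,s) = 12926460
Paths hitting 6: 2^24 - 12926460 = 3850756
P = 3850756/16777216 = 962689/4194304

Answer: 962689/4194304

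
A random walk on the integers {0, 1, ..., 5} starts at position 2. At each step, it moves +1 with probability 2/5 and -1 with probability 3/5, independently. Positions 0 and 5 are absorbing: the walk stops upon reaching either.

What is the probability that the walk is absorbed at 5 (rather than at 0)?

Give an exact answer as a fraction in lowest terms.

Biased walk: p = 2/5, q = 3/5, r = q/p = 3/2
Gambler's ruin: P(hit 5 before 0 | start at 2) = (1 - r^a)/(1 - r^N)
r^2 = 9/4; r^5 = 243/32
P = (1 - 9/4) / (1 - 243/32) = -5/4 / -211/32 = 40/211

Answer: 40/211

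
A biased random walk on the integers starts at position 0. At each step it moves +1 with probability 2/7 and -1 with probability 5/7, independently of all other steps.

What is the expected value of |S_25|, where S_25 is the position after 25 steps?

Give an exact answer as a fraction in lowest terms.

S_25 takes values m ≡ 1 (mod 2) with |m| ≤ 25; P(S_25=m) = C(25,(25+m)/2) · (2/7)^((25+m)/2) · (5/7)^((25-m)/2).
Distribution: P(S=-25)=298023223876953125/1341068619663964900807, P(S=-23)=2980232238769531250/1341068619663964900807, P(S=-21)=14305114746093750000/1341068619663964900807, P(S=-19)=43869018554687500000/1341068619663964900807, P(S=-17)=96511840820312500000/1341068619663964900807, P(S=-15)=23162841796875000000/191581231380566414401, P(S=-13)=30883789062500000000/191581231380566414401, P(S=-11)=234716796875000000000/1341068619663964900807, P(S=-9)=211245117187500000000/1341068619663964900807, P(S=-7)=159607421875000000000/1341068619663964900807, P(S=-5)=102148750000000000000/1341068619663964900807, P(S=-3)=55717500000000000000/1341068619663964900807, P(S=-1)=3714500000000000000/191581231380566414401, P(S=1)=1485800000000000000/191581231380566414401, P(S=3)=3565920000000000000/1341068619663964900807, P(S=5)=1046003200000000000/1341068619663964900807, P(S=7)=261500800000000000/1341068619663964900807, P(S=9)=55376640000000000/1341068619663964900807, P(S=11)=9844736000000000/1341068619663964900807, P(S=13)=207257600000000/191581231380566414401, P(S=15)=24870912000000/191581231380566414401, P(S=17)=16580608000000/1341068619663964900807, P(S=19)=1205862400000/1341068619663964900807, P(S=21)=62914560000/1341068619663964900807, P(S=23)=2097152000/1341068619663964900807, P(S=25)=33554432/1341068619663964900807
E[|S_25|] = Σ_m |m|·P(S_25=m) = 294411572174146990075/27368747340080916343

Answer: 294411572174146990075/27368747340080916343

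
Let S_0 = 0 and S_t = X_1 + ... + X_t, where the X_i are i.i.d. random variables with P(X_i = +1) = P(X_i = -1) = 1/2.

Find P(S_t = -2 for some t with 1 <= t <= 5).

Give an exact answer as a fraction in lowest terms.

Answer: 3/8

Derivation:
Count via complement. Let g(t,s) = #length-t paths at position s with S_1..S_t all ≠ -2.
g(t,s) = g(t-1,s-1) + g(t-1,s+1) for s ≠ -2; g(t,-2) = 0.
t=0: g(0,0)=1
t=1: g(1,-1)=1 g(1,1)=1
t=2: g(2,0)=2 g(2,2)=1
t=3: g(3,-1)=2 g(3,1)=3 g(3,3)=1
t=4: g(4,0)=5 g(4,2)=4 g(4,4)=1
t=5: g(5,-1)=5 g(5,1)=9 g(5,3)=5 g(5,5)=1
Paths never hitting -2: Σ_s g(5,s) = 20
Paths hitting -2: 2^5 - 20 = 12
P = 12/32 = 3/8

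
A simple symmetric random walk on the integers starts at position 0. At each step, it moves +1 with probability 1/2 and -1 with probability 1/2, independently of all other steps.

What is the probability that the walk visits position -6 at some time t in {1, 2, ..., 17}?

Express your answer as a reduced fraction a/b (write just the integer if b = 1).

Answer: 4701/32768

Derivation:
Count via complement. Let g(t,s) = #length-t paths at position s with S_1..S_t all ≠ -6.
g(t,s) = g(t-1,s-1) + g(t-1,s+1) for s ≠ -6; g(t,-6) = 0.
t=0: g(0,0)=1
t=1: g(1,-1)=1 g(1,1)=1
t=2: g(2,-2)=1 g(2,0)=2 g(2,2)=1
t=3: g(3,-3)=1 g(3,-1)=3 g(3,1)=3 g(3,3)=1
t=4: g(4,-4)=1 g(4,-2)=4 g(4,0)=6 g(4,2)=4 g(4,4)=1
t=5: g(5,-5)=1 g(5,-3)=5 g(5,-1)=10 g(5,1)=10 g(5,3)=5 g(5,5)=1
t=6: g(6,-4)=6 g(6,-2)=15 g(6,0)=20 g(6,2)=15 g(6,4)=6 g(6,6)=1
t=7: g(7,-5)=6 g(7,-3)=21 g(7,-1)=35 g(7,1)=35 g(7,3)=21 g(7,5)=7 g(7,7)=1
t=8: g(8,-4)=27 g(8,-2)=56 g(8,0)=70 g(8,2)=56 g(8,4)=28 g(8,6)=8 g(8,8)=1
t=9: g(9,-5)=27 g(9,-3)=83 g(9,-1)=126 g(9,1)=126 g(9,3)=84 g(9,5)=36 g(9,7)=9 g(9,9)=1
t=10: g(10,-4)=110 g(10,-2)=209 g(10,0)=252 g(10,2)=210 g(10,4)=120 g(10,6)=45 g(10,8)=10 g(10,10)=1
t=11: g(11,-5)=110 g(11,-3)=319 g(11,-1)=461 g(11,1)=462 g(11,3)=330 g(11,5)=165 g(11,7)=55 g(11,9)=11 g(11,11)=1
t=12: g(12,-4)=429 g(12,-2)=780 g(12,0)=923 g(12,2)=792 g(12,4)=495 g(12,6)=220 g(12,8)=66 g(12,10)=12 g(12,12)=1
t=13: g(13,-5)=429 g(13,-3)=1209 g(13,-1)=1703 g(13,1)=1715 g(13,3)=1287 g(13,5)=715 g(13,7)=286 g(13,9)=78 g(13,11)=13 g(13,13)=1
t=14: g(14,-4)=1638 g(14,-2)=2912 g(14,0)=3418 g(14,2)=3002 g(14,4)=2002 g(14,6)=1001 g(14,8)=364 g(14,10)=91 g(14,12)=14 g(14,14)=1
t=15: g(15,-5)=1638 g(15,-3)=4550 g(15,-1)=6330 g(15,1)=6420 g(15,3)=5004 g(15,5)=3003 g(15,7)=1365 g(15,9)=455 g(15,11)=105 g(15,13)=15 g(15,15)=1
t=16: g(16,-4)=6188 g(16,-2)=10880 g(16,0)=12750 g(16,2)=11424 g(16,4)=8007 g(16,6)=4368 g(16,8)=1820 g(16,10)=560 g(16,12)=120 g(16,14)=16 g(16,16)=1
t=17: g(17,-5)=6188 g(17,-3)=17068 g(17,-1)=23630 g(17,1)=24174 g(17,3)=19431 g(17,5)=12375 g(17,7)=6188 g(17,9)=2380 g(17,11)=680 g(17,13)=136 g(17,15)=17 g(17,17)=1
Paths never hitting -6: Σ_s g(17,s) = 112268
Paths hitting -6: 2^17 - 112268 = 18804
P = 18804/131072 = 4701/32768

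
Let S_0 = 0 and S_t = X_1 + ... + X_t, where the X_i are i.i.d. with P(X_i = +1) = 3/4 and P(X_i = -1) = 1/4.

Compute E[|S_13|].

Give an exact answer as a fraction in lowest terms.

Answer: 27580423/4194304

Derivation:
S_13 takes values m ≡ 1 (mod 2) with |m| ≤ 13; P(S_13=m) = C(13,(13+m)/2) · (3/4)^((13+m)/2) · (1/4)^((13-m)/2).
Distribution: P(S=-13)=1/67108864, P(S=-11)=39/67108864, P(S=-9)=351/33554432, P(S=-7)=3861/33554432, P(S=-5)=57915/67108864, P(S=-3)=312741/67108864, P(S=-1)=312741/16777216, P(S=1)=938223/16777216, P(S=3)=8444007/67108864, P(S=5)=14073345/67108864, P(S=7)=8444007/33554432, P(S=9)=6908733/33554432, P(S=11)=6908733/67108864, P(S=13)=1594323/67108864
E[|S_13|] = Σ_m |m|·P(S_13=m) = 27580423/4194304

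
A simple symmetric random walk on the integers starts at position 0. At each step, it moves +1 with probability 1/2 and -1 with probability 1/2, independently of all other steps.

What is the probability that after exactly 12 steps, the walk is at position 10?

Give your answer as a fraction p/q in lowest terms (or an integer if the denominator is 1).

Answer: 3/1024

Derivation:
To reach position 10 after 12 steps: need 11 steps of +1 and 1 of -1.
Favorable paths: C(12,11) = 12
Total paths: 2^12 = 4096
P = 12/4096 = 3/1024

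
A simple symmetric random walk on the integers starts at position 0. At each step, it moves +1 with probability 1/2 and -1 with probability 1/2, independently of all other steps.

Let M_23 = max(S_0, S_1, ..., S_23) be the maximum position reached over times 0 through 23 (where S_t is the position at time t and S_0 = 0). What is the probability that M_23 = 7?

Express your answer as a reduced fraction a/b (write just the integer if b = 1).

Answer: 245157/4194304

Derivation:
Let M_23 = max(S_0,...,S_23). Use the reflection principle: for j ≥ 1, #{paths with M_23 ≥ j} = #{S_23 ≥ j} + #{S_23 ≥ j+1}.
By reflection, #{M_23 ≥ 7} = #{S_23 ≥ 7} + #{S_23 ≥ 8} = 880970 + 390656 = 1271626.
#{M_23 ≥ 8} = #{S_23 ≥ 8} + #{S_23 ≥ 9} = 390656 + 390656 = 781312.
#{M_23 = 7} = 1271626 - 781312 = 490314.
P(M_23 = 7) = 490314/8388608 = 245157/4194304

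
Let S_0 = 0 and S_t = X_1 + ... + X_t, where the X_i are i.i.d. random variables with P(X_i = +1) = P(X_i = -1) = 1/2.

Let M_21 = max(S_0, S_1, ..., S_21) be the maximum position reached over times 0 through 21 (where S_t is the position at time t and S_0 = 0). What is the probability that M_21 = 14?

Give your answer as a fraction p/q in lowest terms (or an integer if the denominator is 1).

Let M_21 = max(S_0,...,S_21). Use the reflection principle: for j ≥ 1, #{paths with M_21 ≥ j} = #{S_21 ≥ j} + #{S_21 ≥ j+1}.
By reflection, #{M_21 ≥ 14} = #{S_21 ≥ 14} + #{S_21 ≥ 15} = 1562 + 1562 = 3124.
#{M_21 ≥ 15} = #{S_21 ≥ 15} + #{S_21 ≥ 16} = 1562 + 232 = 1794.
#{M_21 = 14} = 3124 - 1794 = 1330.
P(M_21 = 14) = 1330/2097152 = 665/1048576

Answer: 665/1048576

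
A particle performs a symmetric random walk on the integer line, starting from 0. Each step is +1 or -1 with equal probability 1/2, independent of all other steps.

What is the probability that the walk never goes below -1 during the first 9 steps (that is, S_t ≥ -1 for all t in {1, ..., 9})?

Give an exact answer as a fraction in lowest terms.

Answer: 63/128

Derivation:
Let f(t,s) = #length-t paths at position s with S_1..S_t all ≥ -1.
f(t,s) = f(t-1,s-1) + f(t-1,s+1) for s ≥ -1; f(t,s) = 0 for s < -1.
t=0: f(0,0)=1
t=1: f(1,-1)=1 f(1,1)=1
t=2: f(2,0)=2 f(2,2)=1
t=3: f(3,-1)=2 f(3,1)=3 f(3,3)=1
t=4: f(4,0)=5 f(4,2)=4 f(4,4)=1
t=5: f(5,-1)=5 f(5,1)=9 f(5,3)=5 f(5,5)=1
t=6: f(6,0)=14 f(6,2)=14 f(6,4)=6 f(6,6)=1
t=7: f(7,-1)=14 f(7,1)=28 f(7,3)=20 f(7,5)=7 f(7,7)=1
t=8: f(8,0)=42 f(8,2)=48 f(8,4)=27 f(8,6)=8 f(8,8)=1
t=9: f(9,-1)=42 f(9,1)=90 f(9,3)=75 f(9,5)=35 f(9,7)=9 f(9,9)=1
Σ_s f(9,s) = 252
P = 252/512 = 63/128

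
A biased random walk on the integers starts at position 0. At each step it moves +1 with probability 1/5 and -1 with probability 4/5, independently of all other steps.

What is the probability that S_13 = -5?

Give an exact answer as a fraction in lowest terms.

To reach position -5 after 13 steps: need 4 steps of +1 and 9 steps of -1.
Number of such sequences: C(13,4) = 715
Each has probability (1/5)^4 · (4/5)^9 = 262144/1220703125
P = 715 · 262144/1220703125 = 37486592/244140625

Answer: 37486592/244140625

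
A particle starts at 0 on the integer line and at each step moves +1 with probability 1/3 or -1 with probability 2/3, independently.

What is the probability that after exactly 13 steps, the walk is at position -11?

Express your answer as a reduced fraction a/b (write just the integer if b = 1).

To reach position -11 after 13 steps: need 1 step of +1 and 12 steps of -1.
Number of such sequences: C(13,1) = 13
Each has probability (1/3)^1 · (2/3)^12 = 4096/1594323
P = 13 · 4096/1594323 = 53248/1594323

Answer: 53248/1594323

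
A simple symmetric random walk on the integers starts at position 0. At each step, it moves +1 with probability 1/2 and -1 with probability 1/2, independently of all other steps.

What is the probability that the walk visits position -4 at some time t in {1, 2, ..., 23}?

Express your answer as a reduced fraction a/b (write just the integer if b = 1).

Answer: 106135/262144

Derivation:
Count via complement. Let g(t,s) = #length-t paths at position s with S_1..S_t all ≠ -4.
g(t,s) = g(t-1,s-1) + g(t-1,s+1) for s ≠ -4; g(t,-4) = 0.
t=0: g(0,0)=1
t=1: g(1,-1)=1 g(1,1)=1
t=2: g(2,-2)=1 g(2,0)=2 g(2,2)=1
t=3: g(3,-3)=1 g(3,-1)=3 g(3,1)=3 g(3,3)=1
t=4: g(4,-2)=4 g(4,0)=6 g(4,2)=4 g(4,4)=1
t=5: g(5,-3)=4 g(5,-1)=10 g(5,1)=10 g(5,3)=5 g(5,5)=1
t=6: g(6,-2)=14 g(6,0)=20 g(6,2)=15 g(6,4)=6 g(6,6)=1
t=7: g(7,-3)=14 g(7,-1)=34 g(7,1)=35 g(7,3)=21 g(7,5)=7 g(7,7)=1
t=8: g(8,-2)=48 g(8,0)=69 g(8,2)=56 g(8,4)=28 g(8,6)=8 g(8,8)=1
t=9: g(9,-3)=48 g(9,-1)=117 g(9,1)=125 g(9,3)=84 g(9,5)=36 g(9,7)=9 g(9,9)=1
t=10: g(10,-2)=165 g(10,0)=242 g(10,2)=209 g(10,4)=120 g(10,6)=45 g(10,8)=10 g(10,10)=1
t=11: g(11,-3)=165 g(11,-1)=407 g(11,1)=451 g(11,3)=329 g(11,5)=165 g(11,7)=55 g(11,9)=11 g(11,11)=1
t=12: g(12,-2)=572 g(12,0)=858 g(12,2)=780 g(12,4)=494 g(12,6)=220 g(12,8)=66 g(12,10)=12 g(12,12)=1
t=13: g(13,-3)=572 g(13,-1)=1430 g(13,1)=1638 g(13,3)=1274 g(13,5)=714 g(13,7)=286 g(13,9)=78 g(13,11)=13 g(13,13)=1
t=14: g(14,-2)=2002 g(14,0)=3068 g(14,2)=2912 g(14,4)=1988 g(14,6)=1000 g(14,8)=364 g(14,10)=91 g(14,12)=14 g(14,14)=1
t=15: g(15,-3)=2002 g(15,-1)=5070 g(15,1)=5980 g(15,3)=4900 g(15,5)=2988 g(15,7)=1364 g(15,9)=455 g(15,11)=105 g(15,13)=15 g(15,15)=1
t=16: g(16,-2)=7072 g(16,0)=11050 g(16,2)=10880 g(16,4)=7888 g(16,6)=4352 g(16,8)=1819 g(16,10)=560 g(16,12)=120 g(16,14)=16 g(16,16)=1
t=17: g(17,-3)=7072 g(17,-1)=18122 g(17,1)=21930 g(17,3)=18768 g(17,5)=12240 g(17,7)=6171 g(17,9)=2379 g(17,11)=680 g(17,13)=136 g(17,15)=17 g(17,17)=1
t=18: g(18,-2)=25194 g(18,0)=40052 g(18,2)=40698 g(18,4)=31008 g(18,6)=18411 g(18,8)=8550 g(18,10)=3059 g(18,12)=816 g(18,14)=153 g(18,16)=18 g(18,18)=1
t=19: g(19,-3)=25194 g(19,-1)=65246 g(19,1)=80750 g(19,3)=71706 g(19,5)=49419 g(19,7)=26961 g(19,9)=11609 g(19,11)=3875 g(19,13)=969 g(19,15)=171 g(19,17)=19 g(19,19)=1
t=20: g(20,-2)=90440 g(20,0)=145996 g(20,2)=152456 g(20,4)=121125 g(20,6)=76380 g(20,8)=38570 g(20,10)=15484 g(20,12)=4844 g(20,14)=1140 g(20,16)=190 g(20,18)=20 g(20,20)=1
t=21: g(21,-3)=90440 g(21,-1)=236436 g(21,1)=298452 g(21,3)=273581 g(21,5)=197505 g(21,7)=114950 g(21,9)=54054 g(21,11)=20328 g(21,13)=5984 g(21,15)=1330 g(21,17)=210 g(21,19)=21 g(21,21)=1
t=22: g(22,-2)=326876 g(22,0)=534888 g(22,2)=572033 g(22,4)=471086 g(22,6)=312455 g(22,8)=169004 g(22,10)=74382 g(22,12)=26312 g(22,14)=7314 g(22,16)=1540 g(22,18)=231 g(22,20)=22 g(22,22)=1
t=23: g(23,-3)=326876 g(23,-1)=861764 g(23,1)=1106921 g(23,3)=1043119 g(23,5)=783541 g(23,7)=481459 g(23,9)=243386 g(23,11)=100694 g(23,13)=33626 g(23,15)=8854 g(23,17)=1771 g(23,19)=253 g(23,21)=23 g(23,23)=1
Paths never hitting -4: Σ_s g(23,s) = 4992288
Paths hitting -4: 2^23 - 4992288 = 3396320
P = 3396320/8388608 = 106135/262144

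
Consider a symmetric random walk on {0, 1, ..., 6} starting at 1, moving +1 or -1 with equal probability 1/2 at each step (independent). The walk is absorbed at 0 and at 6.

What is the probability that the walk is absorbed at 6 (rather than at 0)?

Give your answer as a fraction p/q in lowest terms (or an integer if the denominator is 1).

Symmetric walk (p = 1/2): the harmonic-function argument gives P(hit 6 before 0 | start at 1) = a/N.
P = 1/6 = 1/6

Answer: 1/6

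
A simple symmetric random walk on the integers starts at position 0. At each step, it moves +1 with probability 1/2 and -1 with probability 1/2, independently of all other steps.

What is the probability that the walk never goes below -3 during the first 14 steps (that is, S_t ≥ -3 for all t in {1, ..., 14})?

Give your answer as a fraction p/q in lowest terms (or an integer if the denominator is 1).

Answer: 715/1024

Derivation:
Let f(t,s) = #length-t paths at position s with S_1..S_t all ≥ -3.
f(t,s) = f(t-1,s-1) + f(t-1,s+1) for s ≥ -3; f(t,s) = 0 for s < -3.
t=0: f(0,0)=1
t=1: f(1,-1)=1 f(1,1)=1
t=2: f(2,-2)=1 f(2,0)=2 f(2,2)=1
t=3: f(3,-3)=1 f(3,-1)=3 f(3,1)=3 f(3,3)=1
t=4: f(4,-2)=4 f(4,0)=6 f(4,2)=4 f(4,4)=1
t=5: f(5,-3)=4 f(5,-1)=10 f(5,1)=10 f(5,3)=5 f(5,5)=1
t=6: f(6,-2)=14 f(6,0)=20 f(6,2)=15 f(6,4)=6 f(6,6)=1
t=7: f(7,-3)=14 f(7,-1)=34 f(7,1)=35 f(7,3)=21 f(7,5)=7 f(7,7)=1
t=8: f(8,-2)=48 f(8,0)=69 f(8,2)=56 f(8,4)=28 f(8,6)=8 f(8,8)=1
t=9: f(9,-3)=48 f(9,-1)=117 f(9,1)=125 f(9,3)=84 f(9,5)=36 f(9,7)=9 f(9,9)=1
t=10: f(10,-2)=165 f(10,0)=242 f(10,2)=209 f(10,4)=120 f(10,6)=45 f(10,8)=10 f(10,10)=1
t=11: f(11,-3)=165 f(11,-1)=407 f(11,1)=451 f(11,3)=329 f(11,5)=165 f(11,7)=55 f(11,9)=11 f(11,11)=1
t=12: f(12,-2)=572 f(12,0)=858 f(12,2)=780 f(12,4)=494 f(12,6)=220 f(12,8)=66 f(12,10)=12 f(12,12)=1
t=13: f(13,-3)=572 f(13,-1)=1430 f(13,1)=1638 f(13,3)=1274 f(13,5)=714 f(13,7)=286 f(13,9)=78 f(13,11)=13 f(13,13)=1
t=14: f(14,-2)=2002 f(14,0)=3068 f(14,2)=2912 f(14,4)=1988 f(14,6)=1000 f(14,8)=364 f(14,10)=91 f(14,12)=14 f(14,14)=1
Σ_s f(14,s) = 11440
P = 11440/16384 = 715/1024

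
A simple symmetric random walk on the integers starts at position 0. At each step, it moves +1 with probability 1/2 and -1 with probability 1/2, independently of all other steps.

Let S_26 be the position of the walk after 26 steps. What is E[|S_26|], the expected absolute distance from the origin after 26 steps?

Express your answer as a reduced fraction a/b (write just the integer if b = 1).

Answer: 16900975/4194304

Derivation:
S_26 takes values m ≡ 0 (mod 2) with |m| ≤ 26; P(S_26=m) = C(26,(26+m)/2)/2^26.
Total paths: 2^26 = 67108864
Distribution: P(S=-26)=1/67108864, P(S=-24)=26/67108864, P(S=-22)=325/67108864, P(S=-20)=2600/67108864, P(S=-18)=14950/67108864, P(S=-16)=65780/67108864, P(S=-14)=230230/67108864, P(S=-12)=657800/67108864, P(S=-10)=1562275/67108864, P(S=-8)=3124550/67108864, P(S=-6)=5311735/67108864, P(S=-4)=7726160/67108864, P(S=-2)=9657700/67108864, P(S=0)=10400600/67108864, P(S=2)=9657700/67108864, P(S=4)=7726160/67108864, P(S=6)=5311735/67108864, P(S=8)=3124550/67108864, P(S=10)=1562275/67108864, P(S=12)=657800/67108864, P(S=14)=230230/67108864, P(S=16)=65780/67108864, P(S=18)=14950/67108864, P(S=20)=2600/67108864, P(S=22)=325/67108864, P(S=24)=26/67108864, P(S=26)=1/67108864
E[|S_26|] = Σ_m |m|·P(S_26=m) = 270415600/67108864 = 16900975/4194304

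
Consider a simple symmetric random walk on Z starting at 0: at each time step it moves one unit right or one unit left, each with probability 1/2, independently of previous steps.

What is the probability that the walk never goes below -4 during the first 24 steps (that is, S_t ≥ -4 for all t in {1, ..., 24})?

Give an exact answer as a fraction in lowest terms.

Answer: 2904739/4194304

Derivation:
Let f(t,s) = #length-t paths at position s with S_1..S_t all ≥ -4.
f(t,s) = f(t-1,s-1) + f(t-1,s+1) for s ≥ -4; f(t,s) = 0 for s < -4.
t=0: f(0,0)=1
t=1: f(1,-1)=1 f(1,1)=1
t=2: f(2,-2)=1 f(2,0)=2 f(2,2)=1
t=3: f(3,-3)=1 f(3,-1)=3 f(3,1)=3 f(3,3)=1
t=4: f(4,-4)=1 f(4,-2)=4 f(4,0)=6 f(4,2)=4 f(4,4)=1
t=5: f(5,-3)=5 f(5,-1)=10 f(5,1)=10 f(5,3)=5 f(5,5)=1
t=6: f(6,-4)=5 f(6,-2)=15 f(6,0)=20 f(6,2)=15 f(6,4)=6 f(6,6)=1
t=7: f(7,-3)=20 f(7,-1)=35 f(7,1)=35 f(7,3)=21 f(7,5)=7 f(7,7)=1
t=8: f(8,-4)=20 f(8,-2)=55 f(8,0)=70 f(8,2)=56 f(8,4)=28 f(8,6)=8 f(8,8)=1
t=9: f(9,-3)=75 f(9,-1)=125 f(9,1)=126 f(9,3)=84 f(9,5)=36 f(9,7)=9 f(9,9)=1
t=10: f(10,-4)=75 f(10,-2)=200 f(10,0)=251 f(10,2)=210 f(10,4)=120 f(10,6)=45 f(10,8)=10 f(10,10)=1
t=11: f(11,-3)=275 f(11,-1)=451 f(11,1)=461 f(11,3)=330 f(11,5)=165 f(11,7)=55 f(11,9)=11 f(11,11)=1
t=12: f(12,-4)=275 f(12,-2)=726 f(12,0)=912 f(12,2)=791 f(12,4)=495 f(12,6)=220 f(12,8)=66 f(12,10)=12 f(12,12)=1
t=13: f(13,-3)=1001 f(13,-1)=1638 f(13,1)=1703 f(13,3)=1286 f(13,5)=715 f(13,7)=286 f(13,9)=78 f(13,11)=13 f(13,13)=1
t=14: f(14,-4)=1001 f(14,-2)=2639 f(14,0)=3341 f(14,2)=2989 f(14,4)=2001 f(14,6)=1001 f(14,8)=364 f(14,10)=91 f(14,12)=14 f(14,14)=1
t=15: f(15,-3)=3640 f(15,-1)=5980 f(15,1)=6330 f(15,3)=4990 f(15,5)=3002 f(15,7)=1365 f(15,9)=455 f(15,11)=105 f(15,13)=15 f(15,15)=1
t=16: f(16,-4)=3640 f(16,-2)=9620 f(16,0)=12310 f(16,2)=11320 f(16,4)=7992 f(16,6)=4367 f(16,8)=1820 f(16,10)=560 f(16,12)=120 f(16,14)=16 f(16,16)=1
t=17: f(17,-3)=13260 f(17,-1)=21930 f(17,1)=23630 f(17,3)=19312 f(17,5)=12359 f(17,7)=6187 f(17,9)=2380 f(17,11)=680 f(17,13)=136 f(17,15)=17 f(17,17)=1
t=18: f(18,-4)=13260 f(18,-2)=35190 f(18,0)=45560 f(18,2)=42942 f(18,4)=31671 f(18,6)=18546 f(18,8)=8567 f(18,10)=3060 f(18,12)=816 f(18,14)=153 f(18,16)=18 f(18,18)=1
t=19: f(19,-3)=48450 f(19,-1)=80750 f(19,1)=88502 f(19,3)=74613 f(19,5)=50217 f(19,7)=27113 f(19,9)=11627 f(19,11)=3876 f(19,13)=969 f(19,15)=171 f(19,17)=19 f(19,19)=1
t=20: f(20,-4)=48450 f(20,-2)=129200 f(20,0)=169252 f(20,2)=163115 f(20,4)=124830 f(20,6)=77330 f(20,8)=38740 f(20,10)=15503 f(20,12)=4845 f(20,14)=1140 f(20,16)=190 f(20,18)=20 f(20,20)=1
t=21: f(21,-3)=177650 f(21,-1)=298452 f(21,1)=332367 f(21,3)=287945 f(21,5)=202160 f(21,7)=116070 f(21,9)=54243 f(21,11)=20348 f(21,13)=5985 f(21,15)=1330 f(21,17)=210 f(21,19)=21 f(21,21)=1
t=22: f(22,-4)=177650 f(22,-2)=476102 f(22,0)=630819 f(22,2)=620312 f(22,4)=490105 f(22,6)=318230 f(22,8)=170313 f(22,10)=74591 f(22,12)=26333 f(22,14)=7315 f(22,16)=1540 f(22,18)=231 f(22,20)=22 f(22,22)=1
t=23: f(23,-3)=653752 f(23,-1)=1106921 f(23,1)=1251131 f(23,3)=1110417 f(23,5)=808335 f(23,7)=488543 f(23,9)=244904 f(23,11)=100924 f(23,13)=33648 f(23,15)=8855 f(23,17)=1771 f(23,19)=253 f(23,21)=23 f(23,23)=1
t=24: f(24,-4)=653752 f(24,-2)=1760673 f(24,0)=2358052 f(24,2)=2361548 f(24,4)=1918752 f(24,6)=1296878 f(24,8)=733447 f(24,10)=345828 f(24,12)=134572 f(24,14)=42503 f(24,16)=10626 f(24,18)=2024 f(24,20)=276 f(24,22)=24 f(24,24)=1
Σ_s f(24,s) = 11618956
P = 11618956/16777216 = 2904739/4194304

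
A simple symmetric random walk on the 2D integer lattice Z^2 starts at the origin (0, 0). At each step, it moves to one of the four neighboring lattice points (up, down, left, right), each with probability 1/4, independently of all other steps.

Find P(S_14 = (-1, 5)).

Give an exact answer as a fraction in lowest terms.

Answer: 1002001/134217728

Derivation:
Let h be the number of horizontal steps (so 14-h are vertical). To end at (-1,5) need (h-1)/2 right-steps and ((14-h)+5)/2 up-steps.
Sum over h with 1 ≤ h ≤ 9, h ≡ 1 (mod 2), 14-h ≡ 1 (mod 2):
h=1: C(14,1)·C(1,0)·C(13,9) = 14·1·715 = 10010
h=3: C(14,3)·C(3,1)·C(11,8) = 364·3·165 = 180180
h=5: C(14,5)·C(5,2)·C(9,7) = 2002·10·36 = 720720
h=7: C(14,7)·C(7,3)·C(7,6) = 3432·35·7 = 840840
h=9: C(14,9)·C(9,4)·C(5,5) = 2002·126·1 = 252252
Total favorable: 2004002
Total paths: 4^14 = 268435456
P = 2004002/268435456 = 1002001/134217728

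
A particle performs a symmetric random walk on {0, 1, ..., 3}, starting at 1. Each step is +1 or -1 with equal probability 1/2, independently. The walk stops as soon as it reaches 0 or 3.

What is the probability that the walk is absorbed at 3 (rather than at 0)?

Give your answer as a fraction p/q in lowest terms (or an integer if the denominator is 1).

Symmetric walk (p = 1/2): the harmonic-function argument gives P(hit 3 before 0 | start at 1) = a/N.
P = 1/3 = 1/3

Answer: 1/3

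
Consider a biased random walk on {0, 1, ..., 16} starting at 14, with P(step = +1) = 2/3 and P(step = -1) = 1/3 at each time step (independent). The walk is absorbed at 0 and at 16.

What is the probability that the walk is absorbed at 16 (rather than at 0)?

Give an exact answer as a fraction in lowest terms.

Answer: 21844/21845

Derivation:
Biased walk: p = 2/3, q = 1/3, r = q/p = 1/2
Gambler's ruin: P(hit 16 before 0 | start at 14) = (1 - r^a)/(1 - r^N)
r^14 = 1/16384; r^16 = 1/65536
P = (1 - 1/16384) / (1 - 1/65536) = 16383/16384 / 65535/65536 = 21844/21845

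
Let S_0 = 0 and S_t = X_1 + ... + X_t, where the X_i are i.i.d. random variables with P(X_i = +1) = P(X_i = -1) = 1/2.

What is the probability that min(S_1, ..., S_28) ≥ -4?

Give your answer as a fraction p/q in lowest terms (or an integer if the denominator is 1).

Let f(t,s) = #length-t paths at position s with S_1..S_t all ≥ -4.
f(t,s) = f(t-1,s-1) + f(t-1,s+1) for s ≥ -4; f(t,s) = 0 for s < -4.
t=0: f(0,0)=1
t=1: f(1,-1)=1 f(1,1)=1
t=2: f(2,-2)=1 f(2,0)=2 f(2,2)=1
t=3: f(3,-3)=1 f(3,-1)=3 f(3,1)=3 f(3,3)=1
t=4: f(4,-4)=1 f(4,-2)=4 f(4,0)=6 f(4,2)=4 f(4,4)=1
t=5: f(5,-3)=5 f(5,-1)=10 f(5,1)=10 f(5,3)=5 f(5,5)=1
t=6: f(6,-4)=5 f(6,-2)=15 f(6,0)=20 f(6,2)=15 f(6,4)=6 f(6,6)=1
t=7: f(7,-3)=20 f(7,-1)=35 f(7,1)=35 f(7,3)=21 f(7,5)=7 f(7,7)=1
t=8: f(8,-4)=20 f(8,-2)=55 f(8,0)=70 f(8,2)=56 f(8,4)=28 f(8,6)=8 f(8,8)=1
t=9: f(9,-3)=75 f(9,-1)=125 f(9,1)=126 f(9,3)=84 f(9,5)=36 f(9,7)=9 f(9,9)=1
t=10: f(10,-4)=75 f(10,-2)=200 f(10,0)=251 f(10,2)=210 f(10,4)=120 f(10,6)=45 f(10,8)=10 f(10,10)=1
t=11: f(11,-3)=275 f(11,-1)=451 f(11,1)=461 f(11,3)=330 f(11,5)=165 f(11,7)=55 f(11,9)=11 f(11,11)=1
t=12: f(12,-4)=275 f(12,-2)=726 f(12,0)=912 f(12,2)=791 f(12,4)=495 f(12,6)=220 f(12,8)=66 f(12,10)=12 f(12,12)=1
t=13: f(13,-3)=1001 f(13,-1)=1638 f(13,1)=1703 f(13,3)=1286 f(13,5)=715 f(13,7)=286 f(13,9)=78 f(13,11)=13 f(13,13)=1
t=14: f(14,-4)=1001 f(14,-2)=2639 f(14,0)=3341 f(14,2)=2989 f(14,4)=2001 f(14,6)=1001 f(14,8)=364 f(14,10)=91 f(14,12)=14 f(14,14)=1
t=15: f(15,-3)=3640 f(15,-1)=5980 f(15,1)=6330 f(15,3)=4990 f(15,5)=3002 f(15,7)=1365 f(15,9)=455 f(15,11)=105 f(15,13)=15 f(15,15)=1
t=16: f(16,-4)=3640 f(16,-2)=9620 f(16,0)=12310 f(16,2)=11320 f(16,4)=7992 f(16,6)=4367 f(16,8)=1820 f(16,10)=560 f(16,12)=120 f(16,14)=16 f(16,16)=1
t=17: f(17,-3)=13260 f(17,-1)=21930 f(17,1)=23630 f(17,3)=19312 f(17,5)=12359 f(17,7)=6187 f(17,9)=2380 f(17,11)=680 f(17,13)=136 f(17,15)=17 f(17,17)=1
t=18: f(18,-4)=13260 f(18,-2)=35190 f(18,0)=45560 f(18,2)=42942 f(18,4)=31671 f(18,6)=18546 f(18,8)=8567 f(18,10)=3060 f(18,12)=816 f(18,14)=153 f(18,16)=18 f(18,18)=1
t=19: f(19,-3)=48450 f(19,-1)=80750 f(19,1)=88502 f(19,3)=74613 f(19,5)=50217 f(19,7)=27113 f(19,9)=11627 f(19,11)=3876 f(19,13)=969 f(19,15)=171 f(19,17)=19 f(19,19)=1
t=20: f(20,-4)=48450 f(20,-2)=129200 f(20,0)=169252 f(20,2)=163115 f(20,4)=124830 f(20,6)=77330 f(20,8)=38740 f(20,10)=15503 f(20,12)=4845 f(20,14)=1140 f(20,16)=190 f(20,18)=20 f(20,20)=1
t=21: f(21,-3)=177650 f(21,-1)=298452 f(21,1)=332367 f(21,3)=287945 f(21,5)=202160 f(21,7)=116070 f(21,9)=54243 f(21,11)=20348 f(21,13)=5985 f(21,15)=1330 f(21,17)=210 f(21,19)=21 f(21,21)=1
t=22: f(22,-4)=177650 f(22,-2)=476102 f(22,0)=630819 f(22,2)=620312 f(22,4)=490105 f(22,6)=318230 f(22,8)=170313 f(22,10)=74591 f(22,12)=26333 f(22,14)=7315 f(22,16)=1540 f(22,18)=231 f(22,20)=22 f(22,22)=1
t=23: f(23,-3)=653752 f(23,-1)=1106921 f(23,1)=1251131 f(23,3)=1110417 f(23,5)=808335 f(23,7)=488543 f(23,9)=244904 f(23,11)=100924 f(23,13)=33648 f(23,15)=8855 f(23,17)=1771 f(23,19)=253 f(23,21)=23 f(23,23)=1
t=24: f(24,-4)=653752 f(24,-2)=1760673 f(24,0)=2358052 f(24,2)=2361548 f(24,4)=1918752 f(24,6)=1296878 f(24,8)=733447 f(24,10)=345828 f(24,12)=134572 f(24,14)=42503 f(24,16)=10626 f(24,18)=2024 f(24,20)=276 f(24,22)=24 f(24,24)=1
t=25: f(25,-3)=2414425 f(25,-1)=4118725 f(25,1)=4719600 f(25,3)=4280300 f(25,5)=3215630 f(25,7)=2030325 f(25,9)=1079275 f(25,11)=480400 f(25,13)=177075 f(25,15)=53129 f(25,17)=12650 f(25,19)=2300 f(25,21)=300 f(25,23)=25 f(25,25)=1
t=26: f(26,-4)=2414425 f(26,-2)=6533150 f(26,0)=8838325 f(26,2)=8999900 f(26,4)=7495930 f(26,6)=5245955 f(26,8)=3109600 f(26,10)=1559675 f(26,12)=657475 f(26,14)=230204 f(26,16)=65779 f(26,18)=14950 f(26,20)=2600 f(26,22)=325 f(26,24)=26 f(26,26)=1
t=27: f(27,-3)=8947575 f(27,-1)=15371475 f(27,1)=17838225 f(27,3)=16495830 f(27,5)=12741885 f(27,7)=8355555 f(27,9)=4669275 f(27,11)=2217150 f(27,13)=887679 f(27,15)=295983 f(27,17)=80729 f(27,19)=17550 f(27,21)=2925 f(27,23)=351 f(27,25)=27 f(27,27)=1
t=28: f(28,-4)=8947575 f(28,-2)=24319050 f(28,0)=33209700 f(28,2)=34334055 f(28,4)=29237715 f(28,6)=21097440 f(28,8)=13024830 f(28,10)=6886425 f(28,12)=3104829 f(28,14)=1183662 f(28,16)=376712 f(28,18)=98279 f(28,20)=20475 f(28,22)=3276 f(28,24)=378 f(28,26)=28 f(28,28)=1
Σ_s f(28,s) = 175844430
P = 175844430/268435456 = 87922215/134217728

Answer: 87922215/134217728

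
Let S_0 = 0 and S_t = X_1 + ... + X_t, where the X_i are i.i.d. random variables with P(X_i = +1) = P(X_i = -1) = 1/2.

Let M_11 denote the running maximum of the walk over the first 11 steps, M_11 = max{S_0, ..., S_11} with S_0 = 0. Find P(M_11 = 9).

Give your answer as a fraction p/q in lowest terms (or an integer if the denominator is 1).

Answer: 11/2048

Derivation:
Let M_11 = max(S_0,...,S_11). Use the reflection principle: for j ≥ 1, #{paths with M_11 ≥ j} = #{S_11 ≥ j} + #{S_11 ≥ j+1}.
By reflection, #{M_11 ≥ 9} = #{S_11 ≥ 9} + #{S_11 ≥ 10} = 12 + 1 = 13.
#{M_11 ≥ 10} = #{S_11 ≥ 10} + #{S_11 ≥ 11} = 1 + 1 = 2.
#{M_11 = 9} = 13 - 2 = 11.
P(M_11 = 9) = 11/2048 = 11/2048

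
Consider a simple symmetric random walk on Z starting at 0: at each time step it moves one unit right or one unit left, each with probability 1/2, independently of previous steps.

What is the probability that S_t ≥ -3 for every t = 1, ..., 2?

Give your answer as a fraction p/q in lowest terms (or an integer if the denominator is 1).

Let f(t,s) = #length-t paths at position s with S_1..S_t all ≥ -3.
f(t,s) = f(t-1,s-1) + f(t-1,s+1) for s ≥ -3; f(t,s) = 0 for s < -3.
t=0: f(0,0)=1
t=1: f(1,-1)=1 f(1,1)=1
t=2: f(2,-2)=1 f(2,0)=2 f(2,2)=1
Σ_s f(2,s) = 4
P = 4/4 = 1

Answer: 1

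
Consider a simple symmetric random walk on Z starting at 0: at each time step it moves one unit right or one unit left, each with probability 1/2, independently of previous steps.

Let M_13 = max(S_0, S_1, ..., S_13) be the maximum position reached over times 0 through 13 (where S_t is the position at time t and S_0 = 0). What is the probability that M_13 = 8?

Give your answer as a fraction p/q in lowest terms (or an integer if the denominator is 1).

Let M_13 = max(S_0,...,S_13). Use the reflection principle: for j ≥ 1, #{paths with M_13 ≥ j} = #{S_13 ≥ j} + #{S_13 ≥ j+1}.
By reflection, #{M_13 ≥ 8} = #{S_13 ≥ 8} + #{S_13 ≥ 9} = 92 + 92 = 184.
#{M_13 ≥ 9} = #{S_13 ≥ 9} + #{S_13 ≥ 10} = 92 + 14 = 106.
#{M_13 = 8} = 184 - 106 = 78.
P(M_13 = 8) = 78/8192 = 39/4096

Answer: 39/4096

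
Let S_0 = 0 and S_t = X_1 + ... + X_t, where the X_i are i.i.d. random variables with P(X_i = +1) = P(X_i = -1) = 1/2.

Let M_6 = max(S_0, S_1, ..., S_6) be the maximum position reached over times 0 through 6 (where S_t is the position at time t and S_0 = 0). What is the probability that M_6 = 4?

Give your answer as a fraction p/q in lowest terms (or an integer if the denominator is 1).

Let M_6 = max(S_0,...,S_6). Use the reflection principle: for j ≥ 1, #{paths with M_6 ≥ j} = #{S_6 ≥ j} + #{S_6 ≥ j+1}.
By reflection, #{M_6 ≥ 4} = #{S_6 ≥ 4} + #{S_6 ≥ 5} = 7 + 1 = 8.
#{M_6 ≥ 5} = #{S_6 ≥ 5} + #{S_6 ≥ 6} = 1 + 1 = 2.
#{M_6 = 4} = 8 - 2 = 6.
P(M_6 = 4) = 6/64 = 3/32

Answer: 3/32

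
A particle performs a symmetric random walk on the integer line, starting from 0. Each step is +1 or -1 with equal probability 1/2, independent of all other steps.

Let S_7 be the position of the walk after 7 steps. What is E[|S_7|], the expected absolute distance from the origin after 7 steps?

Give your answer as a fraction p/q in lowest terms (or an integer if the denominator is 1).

S_7 takes values m ≡ 1 (mod 2) with |m| ≤ 7; P(S_7=m) = C(7,(7+m)/2)/2^7.
Total paths: 2^7 = 128
Distribution: P(S=-7)=1/128, P(S=-5)=7/128, P(S=-3)=21/128, P(S=-1)=35/128, P(S=1)=35/128, P(S=3)=21/128, P(S=5)=7/128, P(S=7)=1/128
E[|S_7|] = Σ_m |m|·P(S_7=m) = 280/128 = 35/16

Answer: 35/16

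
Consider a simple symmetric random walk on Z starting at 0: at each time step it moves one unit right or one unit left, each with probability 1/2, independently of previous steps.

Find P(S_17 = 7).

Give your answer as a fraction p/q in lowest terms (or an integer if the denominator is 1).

Answer: 1547/32768

Derivation:
To reach position 7 after 17 steps: need 12 steps of +1 and 5 of -1.
Favorable paths: C(17,12) = 6188
Total paths: 2^17 = 131072
P = 6188/131072 = 1547/32768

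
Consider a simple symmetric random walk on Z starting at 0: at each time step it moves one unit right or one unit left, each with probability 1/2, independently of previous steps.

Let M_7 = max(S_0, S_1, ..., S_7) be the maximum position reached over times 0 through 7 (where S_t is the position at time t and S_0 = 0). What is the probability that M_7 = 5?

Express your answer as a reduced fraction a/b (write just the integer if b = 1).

Answer: 7/128

Derivation:
Let M_7 = max(S_0,...,S_7). Use the reflection principle: for j ≥ 1, #{paths with M_7 ≥ j} = #{S_7 ≥ j} + #{S_7 ≥ j+1}.
By reflection, #{M_7 ≥ 5} = #{S_7 ≥ 5} + #{S_7 ≥ 6} = 8 + 1 = 9.
#{M_7 ≥ 6} = #{S_7 ≥ 6} + #{S_7 ≥ 7} = 1 + 1 = 2.
#{M_7 = 5} = 9 - 2 = 7.
P(M_7 = 5) = 7/128 = 7/128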